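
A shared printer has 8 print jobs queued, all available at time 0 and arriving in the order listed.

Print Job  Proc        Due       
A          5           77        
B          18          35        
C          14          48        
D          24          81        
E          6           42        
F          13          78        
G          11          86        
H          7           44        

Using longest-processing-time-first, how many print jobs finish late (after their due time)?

LPT (decreasing processing time): D B C F G H E A.
D: 0→24, due 81, tardiness 0
B: 24→42, due 35, tardiness 7
C: 42→56, due 48, tardiness 8
F: 56→69, due 78, tardiness 0
G: 69→80, due 86, tardiness 0
H: 80→87, due 44, tardiness 43
E: 87→93, due 42, tardiness 51
A: 93→98, due 77, tardiness 21
Late print jobs: 5.

5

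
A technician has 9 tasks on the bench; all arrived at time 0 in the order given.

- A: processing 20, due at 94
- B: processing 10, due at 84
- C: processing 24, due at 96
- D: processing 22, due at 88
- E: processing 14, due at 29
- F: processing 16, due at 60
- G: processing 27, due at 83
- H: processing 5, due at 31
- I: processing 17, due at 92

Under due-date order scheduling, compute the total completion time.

693

EDD (increasing due date): E H F G B D I A C.
E: 0→14
H: 14→19
F: 19→35
G: 35→62
B: 62→72
D: 72→94
I: 94→111
A: 111→131
C: 131→155
Sum = 14+19+35+62+72+94+111+131+155 = 693.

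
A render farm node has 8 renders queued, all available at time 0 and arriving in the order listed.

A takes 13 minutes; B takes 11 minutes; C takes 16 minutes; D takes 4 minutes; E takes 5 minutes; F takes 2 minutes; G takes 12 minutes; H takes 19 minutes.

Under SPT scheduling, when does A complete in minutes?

47

SPT (increasing processing time): F D E B G A C H.
F: 0→2
D: 2→6
E: 6→11
B: 11→22
G: 22→34
A: 34→47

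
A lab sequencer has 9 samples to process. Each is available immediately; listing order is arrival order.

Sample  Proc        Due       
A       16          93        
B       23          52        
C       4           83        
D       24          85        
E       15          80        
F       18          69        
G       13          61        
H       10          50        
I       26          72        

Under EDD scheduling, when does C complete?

EDD (increasing due date): H B G F I E C D A.
H: 0→10
B: 10→33
G: 33→46
F: 46→64
I: 64→90
E: 90→105
C: 105→109

109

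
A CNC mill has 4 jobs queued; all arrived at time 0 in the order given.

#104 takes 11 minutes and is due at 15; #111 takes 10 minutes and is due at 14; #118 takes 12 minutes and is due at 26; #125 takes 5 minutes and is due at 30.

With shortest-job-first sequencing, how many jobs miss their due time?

3

SPT (increasing processing time): #125 #111 #104 #118.
#125: 0→5, due 30, tardiness 0
#111: 5→15, due 14, tardiness 1
#104: 15→26, due 15, tardiness 11
#118: 26→38, due 26, tardiness 12
Late jobs: 3.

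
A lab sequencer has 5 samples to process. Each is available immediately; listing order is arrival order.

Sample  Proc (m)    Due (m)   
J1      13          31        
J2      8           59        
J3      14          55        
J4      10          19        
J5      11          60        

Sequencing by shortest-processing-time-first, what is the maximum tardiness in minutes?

SPT (increasing processing time): J2 J4 J5 J1 J3.
J2: 0→8, due 59, tardiness 0
J4: 8→18, due 19, tardiness 0
J5: 18→29, due 60, tardiness 0
J1: 29→42, due 31, tardiness 11
J3: 42→56, due 55, tardiness 1
Maximum = 11.

11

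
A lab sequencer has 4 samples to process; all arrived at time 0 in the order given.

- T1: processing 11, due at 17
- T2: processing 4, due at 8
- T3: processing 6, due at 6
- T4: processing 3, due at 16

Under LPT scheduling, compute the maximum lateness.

LPT (decreasing processing time): T1 T3 T2 T4.
T1: 0→11, due 17, lateness -6
T3: 11→17, due 6, lateness 11
T2: 17→21, due 8, lateness 13
T4: 21→24, due 16, lateness 8
Maximum = 13.

13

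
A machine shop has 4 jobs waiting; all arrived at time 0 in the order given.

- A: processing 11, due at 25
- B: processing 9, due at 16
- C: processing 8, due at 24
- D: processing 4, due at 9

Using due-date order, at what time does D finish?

4

EDD (increasing due date): D B C A.
D: 0→4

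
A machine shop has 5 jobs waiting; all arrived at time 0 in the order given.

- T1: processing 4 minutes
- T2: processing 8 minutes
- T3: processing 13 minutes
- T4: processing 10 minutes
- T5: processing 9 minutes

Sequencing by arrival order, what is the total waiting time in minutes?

76

FIFO (arrival order): T1 T2 T3 T4 T5.
T1: waits 0, runs 0→4
T2: waits 4, runs 4→12
T3: waits 12, runs 12→25
T4: waits 25, runs 25→35
T5: waits 35, runs 35→44
Sum = 0+4+12+25+35 = 76.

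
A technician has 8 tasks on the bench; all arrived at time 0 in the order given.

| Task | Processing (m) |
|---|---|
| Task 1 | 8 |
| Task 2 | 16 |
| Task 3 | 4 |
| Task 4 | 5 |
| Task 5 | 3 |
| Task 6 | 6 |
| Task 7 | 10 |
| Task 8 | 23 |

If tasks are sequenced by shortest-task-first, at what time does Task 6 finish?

SPT (increasing processing time): Task 5 Task 3 Task 4 Task 6 Task 1 Task 7 Task 2 Task 8.
Task 5: 0→3
Task 3: 3→7
Task 4: 7→12
Task 6: 12→18

18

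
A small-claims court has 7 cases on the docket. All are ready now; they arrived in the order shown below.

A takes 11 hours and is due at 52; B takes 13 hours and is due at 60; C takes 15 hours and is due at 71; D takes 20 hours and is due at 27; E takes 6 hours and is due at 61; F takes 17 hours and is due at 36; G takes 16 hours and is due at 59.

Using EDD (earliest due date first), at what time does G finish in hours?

64

EDD (increasing due date): D F A G B E C.
D: 0→20
F: 20→37
A: 37→48
G: 48→64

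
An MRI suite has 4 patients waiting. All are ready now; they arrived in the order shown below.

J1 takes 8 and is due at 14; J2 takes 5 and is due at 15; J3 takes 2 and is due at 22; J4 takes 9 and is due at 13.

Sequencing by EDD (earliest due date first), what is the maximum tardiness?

EDD (increasing due date): J4 J1 J2 J3.
J4: 0→9, due 13, tardiness 0
J1: 9→17, due 14, tardiness 3
J2: 17→22, due 15, tardiness 7
J3: 22→24, due 22, tardiness 2
Maximum = 7.

7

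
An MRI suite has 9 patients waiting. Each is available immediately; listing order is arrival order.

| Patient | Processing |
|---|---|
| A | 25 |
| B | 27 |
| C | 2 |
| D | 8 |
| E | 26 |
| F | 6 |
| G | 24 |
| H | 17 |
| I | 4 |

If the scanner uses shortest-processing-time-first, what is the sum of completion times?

475

SPT (increasing processing time): C I F D H G A E B.
C: 0→2
I: 2→6
F: 6→12
D: 12→20
H: 20→37
G: 37→61
A: 61→86
E: 86→112
B: 112→139
Sum = 2+6+12+20+37+61+86+112+139 = 475.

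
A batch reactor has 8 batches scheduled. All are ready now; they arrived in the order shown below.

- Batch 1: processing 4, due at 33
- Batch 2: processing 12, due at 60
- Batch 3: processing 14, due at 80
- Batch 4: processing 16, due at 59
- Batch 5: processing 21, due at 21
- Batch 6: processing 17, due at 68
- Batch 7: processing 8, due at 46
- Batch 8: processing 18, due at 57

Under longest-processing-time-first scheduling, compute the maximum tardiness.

77

LPT (decreasing processing time): Batch 5 Batch 8 Batch 6 Batch 4 Batch 3 Batch 2 Batch 7 Batch 1.
Batch 5: 0→21, due 21, tardiness 0
Batch 8: 21→39, due 57, tardiness 0
Batch 6: 39→56, due 68, tardiness 0
Batch 4: 56→72, due 59, tardiness 13
Batch 3: 72→86, due 80, tardiness 6
Batch 2: 86→98, due 60, tardiness 38
Batch 7: 98→106, due 46, tardiness 60
Batch 1: 106→110, due 33, tardiness 77
Maximum = 77.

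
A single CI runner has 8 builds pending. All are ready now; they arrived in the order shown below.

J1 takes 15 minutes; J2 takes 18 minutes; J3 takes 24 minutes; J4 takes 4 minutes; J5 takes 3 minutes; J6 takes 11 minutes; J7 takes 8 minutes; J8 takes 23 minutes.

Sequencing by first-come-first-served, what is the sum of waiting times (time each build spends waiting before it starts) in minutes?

FIFO (arrival order): J1 J2 J3 J4 J5 J6 J7 J8.
J1: waits 0, runs 0→15
J2: waits 15, runs 15→33
J3: waits 33, runs 33→57
J4: waits 57, runs 57→61
J5: waits 61, runs 61→64
J6: waits 64, runs 64→75
J7: waits 75, runs 75→83
J8: waits 83, runs 83→106
Sum = 0+15+33+57+61+64+75+83 = 388.

388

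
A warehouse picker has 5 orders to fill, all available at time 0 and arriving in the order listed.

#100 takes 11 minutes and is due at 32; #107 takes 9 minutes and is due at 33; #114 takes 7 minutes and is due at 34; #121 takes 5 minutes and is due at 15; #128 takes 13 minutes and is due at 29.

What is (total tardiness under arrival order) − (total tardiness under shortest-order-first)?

FIFO (arrival order): #100 #107 #114 #121 #128.
#100: 0→11, due 32, tardiness 0
#107: 11→20, due 33, tardiness 0
#114: 20→27, due 34, tardiness 0
#121: 27→32, due 15, tardiness 17
#128: 32→45, due 29, tardiness 16
Sum = 0+0+0+17+16 = 33.
SPT (increasing processing time): #121 #114 #107 #100 #128.
#121: 0→5, due 15, tardiness 0
#114: 5→12, due 34, tardiness 0
#107: 12→21, due 33, tardiness 0
#100: 21→32, due 32, tardiness 0
#128: 32→45, due 29, tardiness 16
Sum = 0+0+0+0+16 = 16.
Difference = 33 − 16 = 17.

17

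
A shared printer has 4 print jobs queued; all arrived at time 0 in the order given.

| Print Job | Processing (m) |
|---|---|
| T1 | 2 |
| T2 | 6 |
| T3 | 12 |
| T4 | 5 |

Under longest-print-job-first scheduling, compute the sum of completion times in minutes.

LPT (decreasing processing time): T3 T2 T4 T1.
T3: 0→12
T2: 12→18
T4: 18→23
T1: 23→25
Sum = 12+18+23+25 = 78.

78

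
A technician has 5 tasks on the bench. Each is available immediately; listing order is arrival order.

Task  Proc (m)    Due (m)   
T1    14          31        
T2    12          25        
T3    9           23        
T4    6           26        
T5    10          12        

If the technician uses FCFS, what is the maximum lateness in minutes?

39

FIFO (arrival order): T1 T2 T3 T4 T5.
T1: 0→14, due 31, lateness -17
T2: 14→26, due 25, lateness 1
T3: 26→35, due 23, lateness 12
T4: 35→41, due 26, lateness 15
T5: 41→51, due 12, lateness 39
Maximum = 39.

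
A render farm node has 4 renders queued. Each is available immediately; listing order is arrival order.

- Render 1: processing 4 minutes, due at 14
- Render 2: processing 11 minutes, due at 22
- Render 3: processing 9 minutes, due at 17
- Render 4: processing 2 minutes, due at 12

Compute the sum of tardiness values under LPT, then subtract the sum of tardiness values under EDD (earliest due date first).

23

LPT (decreasing processing time): Render 2 Render 3 Render 1 Render 4.
Render 2: 0→11, due 22, tardiness 0
Render 3: 11→20, due 17, tardiness 3
Render 1: 20→24, due 14, tardiness 10
Render 4: 24→26, due 12, tardiness 14
Sum = 0+3+10+14 = 27.
EDD (increasing due date): Render 4 Render 1 Render 3 Render 2.
Render 4: 0→2, due 12, tardiness 0
Render 1: 2→6, due 14, tardiness 0
Render 3: 6→15, due 17, tardiness 0
Render 2: 15→26, due 22, tardiness 4
Sum = 0+0+0+4 = 4.
Difference = 27 − 4 = 23.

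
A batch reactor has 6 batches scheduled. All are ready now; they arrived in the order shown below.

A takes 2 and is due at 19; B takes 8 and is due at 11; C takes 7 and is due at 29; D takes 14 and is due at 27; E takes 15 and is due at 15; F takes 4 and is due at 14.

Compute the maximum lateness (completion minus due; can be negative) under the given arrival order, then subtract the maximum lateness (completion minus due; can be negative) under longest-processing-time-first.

FIFO (arrival order): A B C D E F.
A: 0→2, due 19, lateness -17
B: 2→10, due 11, lateness -1
C: 10→17, due 29, lateness -12
D: 17→31, due 27, lateness 4
E: 31→46, due 15, lateness 31
F: 46→50, due 14, lateness 36
Maximum = 36.
LPT (decreasing processing time): E D B C F A.
E: 0→15, due 15, lateness 0
D: 15→29, due 27, lateness 2
B: 29→37, due 11, lateness 26
C: 37→44, due 29, lateness 15
F: 44→48, due 14, lateness 34
A: 48→50, due 19, lateness 31
Maximum = 34.
Difference = 36 − 34 = 2.

2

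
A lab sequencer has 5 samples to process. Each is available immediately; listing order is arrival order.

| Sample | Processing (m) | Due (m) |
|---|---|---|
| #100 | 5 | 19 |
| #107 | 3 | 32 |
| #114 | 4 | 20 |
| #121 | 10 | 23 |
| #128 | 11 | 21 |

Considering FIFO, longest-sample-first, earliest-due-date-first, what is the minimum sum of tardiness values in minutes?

8

FIFO (arrival order): #100 #107 #114 #121 #128.
#100: 0→5, due 19, tardiness 0
#107: 5→8, due 32, tardiness 0
#114: 8→12, due 20, tardiness 0
#121: 12→22, due 23, tardiness 0
#128: 22→33, due 21, tardiness 12
Sum = 0+0+0+0+12 = 12.
LPT (decreasing processing time): #128 #121 #100 #114 #107.
#128: 0→11, due 21, tardiness 0
#121: 11→21, due 23, tardiness 0
#100: 21→26, due 19, tardiness 7
#114: 26→30, due 20, tardiness 10
#107: 30→33, due 32, tardiness 1
Sum = 0+0+7+10+1 = 18.
EDD (increasing due date): #100 #114 #128 #121 #107.
#100: 0→5, due 19, tardiness 0
#114: 5→9, due 20, tardiness 0
#128: 9→20, due 21, tardiness 0
#121: 20→30, due 23, tardiness 7
#107: 30→33, due 32, tardiness 1
Sum = 0+0+0+7+1 = 8.
FIFO 12, LPT 18, EDD 8 → minimum 8.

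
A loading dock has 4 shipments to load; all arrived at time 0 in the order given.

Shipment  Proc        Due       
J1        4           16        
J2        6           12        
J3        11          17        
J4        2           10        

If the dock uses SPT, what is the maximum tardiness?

6

SPT (increasing processing time): J4 J1 J2 J3.
J4: 0→2, due 10, tardiness 0
J1: 2→6, due 16, tardiness 0
J2: 6→12, due 12, tardiness 0
J3: 12→23, due 17, tardiness 6
Maximum = 6.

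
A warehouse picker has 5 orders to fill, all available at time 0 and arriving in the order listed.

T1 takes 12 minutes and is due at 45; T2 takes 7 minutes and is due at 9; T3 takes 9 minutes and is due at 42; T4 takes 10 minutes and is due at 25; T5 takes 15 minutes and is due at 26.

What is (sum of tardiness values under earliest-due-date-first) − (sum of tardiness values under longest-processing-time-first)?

EDD (increasing due date): T2 T4 T5 T3 T1.
T2: 0→7, due 9, tardiness 0
T4: 7→17, due 25, tardiness 0
T5: 17→32, due 26, tardiness 6
T3: 32→41, due 42, tardiness 0
T1: 41→53, due 45, tardiness 8
Sum = 0+0+6+0+8 = 14.
LPT (decreasing processing time): T5 T1 T4 T3 T2.
T5: 0→15, due 26, tardiness 0
T1: 15→27, due 45, tardiness 0
T4: 27→37, due 25, tardiness 12
T3: 37→46, due 42, tardiness 4
T2: 46→53, due 9, tardiness 44
Sum = 0+0+12+4+44 = 60.
Difference = 14 − 60 = -46.

-46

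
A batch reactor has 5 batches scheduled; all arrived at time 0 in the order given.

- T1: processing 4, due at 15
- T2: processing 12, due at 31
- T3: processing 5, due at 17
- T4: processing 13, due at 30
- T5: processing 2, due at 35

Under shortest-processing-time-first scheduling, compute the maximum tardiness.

6

SPT (increasing processing time): T5 T1 T3 T2 T4.
T5: 0→2, due 35, tardiness 0
T1: 2→6, due 15, tardiness 0
T3: 6→11, due 17, tardiness 0
T2: 11→23, due 31, tardiness 0
T4: 23→36, due 30, tardiness 6
Maximum = 6.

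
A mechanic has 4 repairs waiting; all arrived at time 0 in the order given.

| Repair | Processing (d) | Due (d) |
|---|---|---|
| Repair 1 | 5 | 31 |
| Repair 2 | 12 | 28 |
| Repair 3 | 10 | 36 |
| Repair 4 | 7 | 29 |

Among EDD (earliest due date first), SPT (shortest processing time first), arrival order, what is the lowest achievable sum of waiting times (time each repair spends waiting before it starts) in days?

EDD (increasing due date): Repair 2 Repair 4 Repair 1 Repair 3.
Repair 2: waits 0, runs 0→12
Repair 4: waits 12, runs 12→19
Repair 1: waits 19, runs 19→24
Repair 3: waits 24, runs 24→34
Sum = 0+12+19+24 = 55.
SPT (increasing processing time): Repair 1 Repair 4 Repair 3 Repair 2.
Repair 1: waits 0, runs 0→5
Repair 4: waits 5, runs 5→12
Repair 3: waits 12, runs 12→22
Repair 2: waits 22, runs 22→34
Sum = 0+5+12+22 = 39.
FIFO (arrival order): Repair 1 Repair 2 Repair 3 Repair 4.
Repair 1: waits 0, runs 0→5
Repair 2: waits 5, runs 5→17
Repair 3: waits 17, runs 17→27
Repair 4: waits 27, runs 27→34
Sum = 0+5+17+27 = 49.
EDD 55, SPT 39, FIFO 49 → minimum 39.

39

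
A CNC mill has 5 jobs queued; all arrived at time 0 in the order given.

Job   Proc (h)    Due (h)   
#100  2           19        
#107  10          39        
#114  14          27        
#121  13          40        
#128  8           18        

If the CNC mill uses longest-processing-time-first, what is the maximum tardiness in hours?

28

LPT (decreasing processing time): #114 #121 #107 #128 #100.
#114: 0→14, due 27, tardiness 0
#121: 14→27, due 40, tardiness 0
#107: 27→37, due 39, tardiness 0
#128: 37→45, due 18, tardiness 27
#100: 45→47, due 19, tardiness 28
Maximum = 28.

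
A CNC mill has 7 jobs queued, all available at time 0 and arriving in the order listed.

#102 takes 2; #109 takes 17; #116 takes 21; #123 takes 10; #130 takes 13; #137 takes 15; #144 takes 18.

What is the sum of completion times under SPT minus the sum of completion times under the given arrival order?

-41

SPT (increasing processing time): #102 #123 #130 #137 #109 #144 #116.
#102: 0→2
#123: 2→12
#130: 12→25
#137: 25→40
#109: 40→57
#144: 57→75
#116: 75→96
Sum = 2+12+25+40+57+75+96 = 307.
FIFO (arrival order): #102 #109 #116 #123 #130 #137 #144.
#102: 0→2
#109: 2→19
#116: 19→40
#123: 40→50
#130: 50→63
#137: 63→78
#144: 78→96
Sum = 2+19+40+50+63+78+96 = 348.
Difference = 307 − 348 = -41.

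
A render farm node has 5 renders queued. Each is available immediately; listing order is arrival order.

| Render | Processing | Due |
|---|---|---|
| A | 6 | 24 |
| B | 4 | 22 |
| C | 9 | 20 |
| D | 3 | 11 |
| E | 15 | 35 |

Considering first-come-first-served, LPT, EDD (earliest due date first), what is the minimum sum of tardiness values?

2

FIFO (arrival order): A B C D E.
A: 0→6, due 24, tardiness 0
B: 6→10, due 22, tardiness 0
C: 10→19, due 20, tardiness 0
D: 19→22, due 11, tardiness 11
E: 22→37, due 35, tardiness 2
Sum = 0+0+0+11+2 = 13.
LPT (decreasing processing time): E C A B D.
E: 0→15, due 35, tardiness 0
C: 15→24, due 20, tardiness 4
A: 24→30, due 24, tardiness 6
B: 30→34, due 22, tardiness 12
D: 34→37, due 11, tardiness 26
Sum = 0+4+6+12+26 = 48.
EDD (increasing due date): D C B A E.
D: 0→3, due 11, tardiness 0
C: 3→12, due 20, tardiness 0
B: 12→16, due 22, tardiness 0
A: 16→22, due 24, tardiness 0
E: 22→37, due 35, tardiness 2
Sum = 0+0+0+0+2 = 2.
FIFO 13, LPT 48, EDD 2 → minimum 2.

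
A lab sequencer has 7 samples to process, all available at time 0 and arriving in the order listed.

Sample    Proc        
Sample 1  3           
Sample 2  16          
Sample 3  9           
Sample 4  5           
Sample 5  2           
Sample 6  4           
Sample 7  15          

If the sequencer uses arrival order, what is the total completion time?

211

FIFO (arrival order): Sample 1 Sample 2 Sample 3 Sample 4 Sample 5 Sample 6 Sample 7.
Sample 1: 0→3
Sample 2: 3→19
Sample 3: 19→28
Sample 4: 28→33
Sample 5: 33→35
Sample 6: 35→39
Sample 7: 39→54
Sum = 3+19+28+33+35+39+54 = 211.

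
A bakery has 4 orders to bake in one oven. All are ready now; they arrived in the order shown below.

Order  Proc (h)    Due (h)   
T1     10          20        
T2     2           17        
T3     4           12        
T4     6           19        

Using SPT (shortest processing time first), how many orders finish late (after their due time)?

SPT (increasing processing time): T2 T3 T4 T1.
T2: 0→2, due 17, tardiness 0
T3: 2→6, due 12, tardiness 0
T4: 6→12, due 19, tardiness 0
T1: 12→22, due 20, tardiness 2
Late orders: 1.

1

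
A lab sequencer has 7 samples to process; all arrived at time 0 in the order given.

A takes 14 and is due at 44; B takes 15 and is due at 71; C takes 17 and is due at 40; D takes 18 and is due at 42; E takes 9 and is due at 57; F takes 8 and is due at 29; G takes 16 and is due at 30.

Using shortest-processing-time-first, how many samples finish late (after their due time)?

SPT (increasing processing time): F E A B G C D.
F: 0→8, due 29, tardiness 0
E: 8→17, due 57, tardiness 0
A: 17→31, due 44, tardiness 0
B: 31→46, due 71, tardiness 0
G: 46→62, due 30, tardiness 32
C: 62→79, due 40, tardiness 39
D: 79→97, due 42, tardiness 55
Late samples: 3.

3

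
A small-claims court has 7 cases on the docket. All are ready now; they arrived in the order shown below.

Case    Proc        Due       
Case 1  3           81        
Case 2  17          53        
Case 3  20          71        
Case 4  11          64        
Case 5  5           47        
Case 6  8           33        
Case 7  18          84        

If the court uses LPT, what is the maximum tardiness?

LPT (decreasing processing time): Case 3 Case 7 Case 2 Case 4 Case 6 Case 5 Case 1.
Case 3: 0→20, due 71, tardiness 0
Case 7: 20→38, due 84, tardiness 0
Case 2: 38→55, due 53, tardiness 2
Case 4: 55→66, due 64, tardiness 2
Case 6: 66→74, due 33, tardiness 41
Case 5: 74→79, due 47, tardiness 32
Case 1: 79→82, due 81, tardiness 1
Maximum = 41.

41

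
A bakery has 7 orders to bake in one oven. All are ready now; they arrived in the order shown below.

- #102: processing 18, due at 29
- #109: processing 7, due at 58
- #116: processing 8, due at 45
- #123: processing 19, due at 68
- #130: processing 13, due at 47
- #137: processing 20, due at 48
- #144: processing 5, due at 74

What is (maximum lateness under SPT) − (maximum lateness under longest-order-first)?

SPT (increasing processing time): #144 #109 #116 #130 #102 #123 #137.
#144: 0→5, due 74, lateness -69
#109: 5→12, due 58, lateness -46
#116: 12→20, due 45, lateness -25
#130: 20→33, due 47, lateness -14
#102: 33→51, due 29, lateness 22
#123: 51→70, due 68, lateness 2
#137: 70→90, due 48, lateness 42
Maximum = 42.
LPT (decreasing processing time): #137 #123 #102 #130 #116 #109 #144.
#137: 0→20, due 48, lateness -28
#123: 20→39, due 68, lateness -29
#102: 39→57, due 29, lateness 28
#130: 57→70, due 47, lateness 23
#116: 70→78, due 45, lateness 33
#109: 78→85, due 58, lateness 27
#144: 85→90, due 74, lateness 16
Maximum = 33.
Difference = 42 − 33 = 9.

9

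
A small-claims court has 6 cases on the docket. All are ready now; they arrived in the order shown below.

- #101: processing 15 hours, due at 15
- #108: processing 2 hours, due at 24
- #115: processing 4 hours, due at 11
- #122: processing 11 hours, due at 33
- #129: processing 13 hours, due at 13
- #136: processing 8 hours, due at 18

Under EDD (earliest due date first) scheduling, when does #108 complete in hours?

EDD (increasing due date): #115 #129 #101 #136 #108 #122.
#115: 0→4
#129: 4→17
#101: 17→32
#136: 32→40
#108: 40→42

42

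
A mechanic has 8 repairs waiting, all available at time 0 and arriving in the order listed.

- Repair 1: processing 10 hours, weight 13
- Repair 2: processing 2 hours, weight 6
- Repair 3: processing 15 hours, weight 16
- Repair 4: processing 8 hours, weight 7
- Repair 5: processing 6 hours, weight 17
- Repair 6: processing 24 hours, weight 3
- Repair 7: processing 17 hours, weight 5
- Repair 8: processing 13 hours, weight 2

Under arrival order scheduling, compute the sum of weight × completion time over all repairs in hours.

FIFO (arrival order): Repair 1 Repair 2 Repair 3 Repair 4 Repair 5 Repair 6 Repair 7 Repair 8.
Repair 1: finishes 10, weight 13, w·C = 130
Repair 2: finishes 12, weight 6, w·C = 72
Repair 3: finishes 27, weight 16, w·C = 432
Repair 4: finishes 35, weight 7, w·C = 245
Repair 5: finishes 41, weight 17, w·C = 697
Repair 6: finishes 65, weight 3, w·C = 195
Repair 7: finishes 82, weight 5, w·C = 410
Repair 8: finishes 95, weight 2, w·C = 190
Sum = 130+72+432+245+697+195+410+190 = 2371.

2371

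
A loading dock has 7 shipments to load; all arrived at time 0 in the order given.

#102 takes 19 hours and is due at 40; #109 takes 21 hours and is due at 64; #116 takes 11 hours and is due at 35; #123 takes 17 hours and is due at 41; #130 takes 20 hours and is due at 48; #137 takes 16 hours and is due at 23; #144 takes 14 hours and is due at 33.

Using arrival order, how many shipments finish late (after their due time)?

5

FIFO (arrival order): #102 #109 #116 #123 #130 #137 #144.
#102: 0→19, due 40, tardiness 0
#109: 19→40, due 64, tardiness 0
#116: 40→51, due 35, tardiness 16
#123: 51→68, due 41, tardiness 27
#130: 68→88, due 48, tardiness 40
#137: 88→104, due 23, tardiness 81
#144: 104→118, due 33, tardiness 85
Late shipments: 5.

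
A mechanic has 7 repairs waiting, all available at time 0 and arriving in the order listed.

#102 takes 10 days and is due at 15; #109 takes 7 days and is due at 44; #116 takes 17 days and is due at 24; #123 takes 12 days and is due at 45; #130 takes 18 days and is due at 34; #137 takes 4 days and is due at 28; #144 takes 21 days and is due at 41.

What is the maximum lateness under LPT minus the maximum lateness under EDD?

19

LPT (decreasing processing time): #144 #130 #116 #123 #102 #109 #137.
#144: 0→21, due 41, lateness -20
#130: 21→39, due 34, lateness 5
#116: 39→56, due 24, lateness 32
#123: 56→68, due 45, lateness 23
#102: 68→78, due 15, lateness 63
#109: 78→85, due 44, lateness 41
#137: 85→89, due 28, lateness 61
Maximum = 63.
EDD (increasing due date): #102 #116 #137 #130 #144 #109 #123.
#102: 0→10, due 15, lateness -5
#116: 10→27, due 24, lateness 3
#137: 27→31, due 28, lateness 3
#130: 31→49, due 34, lateness 15
#144: 49→70, due 41, lateness 29
#109: 70→77, due 44, lateness 33
#123: 77→89, due 45, lateness 44
Maximum = 44.
Difference = 63 − 44 = 19.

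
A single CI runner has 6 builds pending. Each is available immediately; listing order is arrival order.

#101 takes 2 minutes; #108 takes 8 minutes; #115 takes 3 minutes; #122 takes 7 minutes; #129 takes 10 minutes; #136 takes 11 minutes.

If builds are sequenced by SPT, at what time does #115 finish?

SPT (increasing processing time): #101 #115 #122 #108 #129 #136.
#101: 0→2
#115: 2→5

5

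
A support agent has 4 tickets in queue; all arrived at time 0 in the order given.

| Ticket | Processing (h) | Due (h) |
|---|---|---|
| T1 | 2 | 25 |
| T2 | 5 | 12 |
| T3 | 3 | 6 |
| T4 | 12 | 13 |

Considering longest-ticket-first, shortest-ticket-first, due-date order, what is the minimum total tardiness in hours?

7

LPT (decreasing processing time): T4 T2 T3 T1.
T4: 0→12, due 13, tardiness 0
T2: 12→17, due 12, tardiness 5
T3: 17→20, due 6, tardiness 14
T1: 20→22, due 25, tardiness 0
Sum = 0+5+14+0 = 19.
SPT (increasing processing time): T1 T3 T2 T4.
T1: 0→2, due 25, tardiness 0
T3: 2→5, due 6, tardiness 0
T2: 5→10, due 12, tardiness 0
T4: 10→22, due 13, tardiness 9
Sum = 0+0+0+9 = 9.
EDD (increasing due date): T3 T2 T4 T1.
T3: 0→3, due 6, tardiness 0
T2: 3→8, due 12, tardiness 0
T4: 8→20, due 13, tardiness 7
T1: 20→22, due 25, tardiness 0
Sum = 0+0+7+0 = 7.
LPT 19, SPT 9, EDD 7 → minimum 7.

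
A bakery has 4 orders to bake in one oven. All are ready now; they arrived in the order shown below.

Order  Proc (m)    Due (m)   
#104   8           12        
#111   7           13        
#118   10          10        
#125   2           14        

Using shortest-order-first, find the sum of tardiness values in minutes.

SPT (increasing processing time): #125 #111 #104 #118.
#125: 0→2, due 14, tardiness 0
#111: 2→9, due 13, tardiness 0
#104: 9→17, due 12, tardiness 5
#118: 17→27, due 10, tardiness 17
Sum = 0+0+5+17 = 22.

22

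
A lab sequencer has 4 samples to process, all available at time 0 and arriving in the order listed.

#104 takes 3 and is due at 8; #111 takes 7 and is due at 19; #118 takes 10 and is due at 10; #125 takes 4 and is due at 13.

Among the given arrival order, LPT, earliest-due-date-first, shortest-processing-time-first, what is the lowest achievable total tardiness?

12

FIFO (arrival order): #104 #111 #118 #125.
#104: 0→3, due 8, tardiness 0
#111: 3→10, due 19, tardiness 0
#118: 10→20, due 10, tardiness 10
#125: 20→24, due 13, tardiness 11
Sum = 0+0+10+11 = 21.
LPT (decreasing processing time): #118 #111 #125 #104.
#118: 0→10, due 10, tardiness 0
#111: 10→17, due 19, tardiness 0
#125: 17→21, due 13, tardiness 8
#104: 21→24, due 8, tardiness 16
Sum = 0+0+8+16 = 24.
EDD (increasing due date): #104 #118 #125 #111.
#104: 0→3, due 8, tardiness 0
#118: 3→13, due 10, tardiness 3
#125: 13→17, due 13, tardiness 4
#111: 17→24, due 19, tardiness 5
Sum = 0+3+4+5 = 12.
SPT (increasing processing time): #104 #125 #111 #118.
#104: 0→3, due 8, tardiness 0
#125: 3→7, due 13, tardiness 0
#111: 7→14, due 19, tardiness 0
#118: 14→24, due 10, tardiness 14
Sum = 0+0+0+14 = 14.
FIFO 21, LPT 24, EDD 12, SPT 14 → minimum 12.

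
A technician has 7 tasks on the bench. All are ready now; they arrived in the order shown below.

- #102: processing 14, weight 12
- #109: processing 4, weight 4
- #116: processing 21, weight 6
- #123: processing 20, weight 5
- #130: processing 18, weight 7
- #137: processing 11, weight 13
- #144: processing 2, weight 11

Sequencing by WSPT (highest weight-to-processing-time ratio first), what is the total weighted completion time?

1844

WSPT (decreasing weight/processing-time ratio): #144 #137 #109 #102 #130 #116 #123.
#144: finishes 2, weight 11, w·C = 22
#137: finishes 13, weight 13, w·C = 169
#109: finishes 17, weight 4, w·C = 68
#102: finishes 31, weight 12, w·C = 372
#130: finishes 49, weight 7, w·C = 343
#116: finishes 70, weight 6, w·C = 420
#123: finishes 90, weight 5, w·C = 450
Sum = 22+169+68+372+343+420+450 = 1844.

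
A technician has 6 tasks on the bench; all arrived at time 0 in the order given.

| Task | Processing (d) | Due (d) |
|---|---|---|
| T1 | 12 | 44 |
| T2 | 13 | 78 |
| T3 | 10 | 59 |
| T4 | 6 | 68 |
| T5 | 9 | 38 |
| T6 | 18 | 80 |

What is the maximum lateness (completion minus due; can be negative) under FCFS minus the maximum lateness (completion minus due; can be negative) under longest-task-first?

-12

FIFO (arrival order): T1 T2 T3 T4 T5 T6.
T1: 0→12, due 44, lateness -32
T2: 12→25, due 78, lateness -53
T3: 25→35, due 59, lateness -24
T4: 35→41, due 68, lateness -27
T5: 41→50, due 38, lateness 12
T6: 50→68, due 80, lateness -12
Maximum = 12.
LPT (decreasing processing time): T6 T2 T1 T3 T5 T4.
T6: 0→18, due 80, lateness -62
T2: 18→31, due 78, lateness -47
T1: 31→43, due 44, lateness -1
T3: 43→53, due 59, lateness -6
T5: 53→62, due 38, lateness 24
T4: 62→68, due 68, lateness 0
Maximum = 24.
Difference = 12 − 24 = -12.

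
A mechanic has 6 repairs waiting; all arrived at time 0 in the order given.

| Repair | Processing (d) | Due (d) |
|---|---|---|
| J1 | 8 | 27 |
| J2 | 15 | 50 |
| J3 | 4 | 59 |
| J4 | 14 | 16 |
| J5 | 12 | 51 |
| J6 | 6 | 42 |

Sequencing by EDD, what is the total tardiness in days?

4

EDD (increasing due date): J4 J1 J6 J2 J5 J3.
J4: 0→14, due 16, tardiness 0
J1: 14→22, due 27, tardiness 0
J6: 22→28, due 42, tardiness 0
J2: 28→43, due 50, tardiness 0
J5: 43→55, due 51, tardiness 4
J3: 55→59, due 59, tardiness 0
Sum = 0+0+0+0+4+0 = 4.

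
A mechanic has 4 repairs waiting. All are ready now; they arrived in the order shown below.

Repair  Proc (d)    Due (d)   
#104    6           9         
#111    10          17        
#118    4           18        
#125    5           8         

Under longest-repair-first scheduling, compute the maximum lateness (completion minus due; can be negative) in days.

13

LPT (decreasing processing time): #111 #104 #125 #118.
#111: 0→10, due 17, lateness -7
#104: 10→16, due 9, lateness 7
#125: 16→21, due 8, lateness 13
#118: 21→25, due 18, lateness 7
Maximum = 13.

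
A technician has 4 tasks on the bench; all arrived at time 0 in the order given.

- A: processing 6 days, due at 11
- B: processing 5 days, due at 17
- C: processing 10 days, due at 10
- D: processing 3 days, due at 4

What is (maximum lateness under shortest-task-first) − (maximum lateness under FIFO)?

-6

SPT (increasing processing time): D B A C.
D: 0→3, due 4, lateness -1
B: 3→8, due 17, lateness -9
A: 8→14, due 11, lateness 3
C: 14→24, due 10, lateness 14
Maximum = 14.
FIFO (arrival order): A B C D.
A: 0→6, due 11, lateness -5
B: 6→11, due 17, lateness -6
C: 11→21, due 10, lateness 11
D: 21→24, due 4, lateness 20
Maximum = 20.
Difference = 14 − 20 = -6.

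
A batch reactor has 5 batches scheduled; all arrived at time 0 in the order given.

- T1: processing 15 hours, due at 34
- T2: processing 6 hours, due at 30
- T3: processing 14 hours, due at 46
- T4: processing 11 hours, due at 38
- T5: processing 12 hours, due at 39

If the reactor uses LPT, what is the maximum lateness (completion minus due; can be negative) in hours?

28

LPT (decreasing processing time): T1 T3 T5 T4 T2.
T1: 0→15, due 34, lateness -19
T3: 15→29, due 46, lateness -17
T5: 29→41, due 39, lateness 2
T4: 41→52, due 38, lateness 14
T2: 52→58, due 30, lateness 28
Maximum = 28.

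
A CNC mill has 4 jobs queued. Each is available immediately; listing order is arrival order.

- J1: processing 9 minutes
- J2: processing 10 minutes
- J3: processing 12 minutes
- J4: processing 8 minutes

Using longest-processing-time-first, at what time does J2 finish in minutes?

LPT (decreasing processing time): J3 J2 J1 J4.
J3: 0→12
J2: 12→22

22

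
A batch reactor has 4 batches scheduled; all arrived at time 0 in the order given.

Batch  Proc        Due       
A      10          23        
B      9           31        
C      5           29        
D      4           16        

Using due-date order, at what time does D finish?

4

EDD (increasing due date): D A C B.
D: 0→4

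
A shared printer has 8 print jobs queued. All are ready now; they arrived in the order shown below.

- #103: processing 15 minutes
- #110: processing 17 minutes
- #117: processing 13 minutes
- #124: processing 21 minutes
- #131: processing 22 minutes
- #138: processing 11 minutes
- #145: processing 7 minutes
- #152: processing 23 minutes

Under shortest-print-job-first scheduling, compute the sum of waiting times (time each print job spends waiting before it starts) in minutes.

355

SPT (increasing processing time): #145 #138 #117 #103 #110 #124 #131 #152.
#145: waits 0, runs 0→7
#138: waits 7, runs 7→18
#117: waits 18, runs 18→31
#103: waits 31, runs 31→46
#110: waits 46, runs 46→63
#124: waits 63, runs 63→84
#131: waits 84, runs 84→106
#152: waits 106, runs 106→129
Sum = 0+7+18+31+46+63+84+106 = 355.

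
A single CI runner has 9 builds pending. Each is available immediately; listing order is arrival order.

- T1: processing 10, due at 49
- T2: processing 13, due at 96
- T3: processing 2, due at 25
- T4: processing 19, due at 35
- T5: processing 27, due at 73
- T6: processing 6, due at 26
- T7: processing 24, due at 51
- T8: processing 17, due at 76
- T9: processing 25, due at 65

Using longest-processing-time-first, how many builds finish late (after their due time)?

7

LPT (decreasing processing time): T5 T9 T7 T4 T8 T2 T1 T6 T3.
T5: 0→27, due 73, tardiness 0
T9: 27→52, due 65, tardiness 0
T7: 52→76, due 51, tardiness 25
T4: 76→95, due 35, tardiness 60
T8: 95→112, due 76, tardiness 36
T2: 112→125, due 96, tardiness 29
T1: 125→135, due 49, tardiness 86
T6: 135→141, due 26, tardiness 115
T3: 141→143, due 25, tardiness 118
Late builds: 7.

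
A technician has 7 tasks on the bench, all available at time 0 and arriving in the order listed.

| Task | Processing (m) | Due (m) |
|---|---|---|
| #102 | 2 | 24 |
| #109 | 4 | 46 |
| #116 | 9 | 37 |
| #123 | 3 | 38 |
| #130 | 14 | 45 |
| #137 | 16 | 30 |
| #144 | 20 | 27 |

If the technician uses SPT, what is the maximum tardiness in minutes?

SPT (increasing processing time): #102 #123 #109 #116 #130 #137 #144.
#102: 0→2, due 24, tardiness 0
#123: 2→5, due 38, tardiness 0
#109: 5→9, due 46, tardiness 0
#116: 9→18, due 37, tardiness 0
#130: 18→32, due 45, tardiness 0
#137: 32→48, due 30, tardiness 18
#144: 48→68, due 27, tardiness 41
Maximum = 41.

41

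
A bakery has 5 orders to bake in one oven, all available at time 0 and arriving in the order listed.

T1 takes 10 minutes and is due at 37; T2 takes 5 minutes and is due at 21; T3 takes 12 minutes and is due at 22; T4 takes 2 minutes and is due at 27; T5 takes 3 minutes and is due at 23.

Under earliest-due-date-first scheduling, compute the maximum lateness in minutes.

EDD (increasing due date): T2 T3 T5 T4 T1.
T2: 0→5, due 21, lateness -16
T3: 5→17, due 22, lateness -5
T5: 17→20, due 23, lateness -3
T4: 20→22, due 27, lateness -5
T1: 22→32, due 37, lateness -5
Maximum = -3.

-3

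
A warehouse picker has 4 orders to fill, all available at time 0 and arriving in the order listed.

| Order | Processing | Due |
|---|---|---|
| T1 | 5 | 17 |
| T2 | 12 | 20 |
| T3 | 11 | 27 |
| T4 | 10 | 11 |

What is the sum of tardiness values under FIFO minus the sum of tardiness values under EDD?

10

FIFO (arrival order): T1 T2 T3 T4.
T1: 0→5, due 17, tardiness 0
T2: 5→17, due 20, tardiness 0
T3: 17→28, due 27, tardiness 1
T4: 28→38, due 11, tardiness 27
Sum = 0+0+1+27 = 28.
EDD (increasing due date): T4 T1 T2 T3.
T4: 0→10, due 11, tardiness 0
T1: 10→15, due 17, tardiness 0
T2: 15→27, due 20, tardiness 7
T3: 27→38, due 27, tardiness 11
Sum = 0+0+7+11 = 18.
Difference = 28 − 18 = 10.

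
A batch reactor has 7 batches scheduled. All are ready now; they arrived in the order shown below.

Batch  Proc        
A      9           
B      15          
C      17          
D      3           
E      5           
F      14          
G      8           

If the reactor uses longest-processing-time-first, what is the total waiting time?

281

LPT (decreasing processing time): C B F A G E D.
C: waits 0, runs 0→17
B: waits 17, runs 17→32
F: waits 32, runs 32→46
A: waits 46, runs 46→55
G: waits 55, runs 55→63
E: waits 63, runs 63→68
D: waits 68, runs 68→71
Sum = 0+17+32+46+55+63+68 = 281.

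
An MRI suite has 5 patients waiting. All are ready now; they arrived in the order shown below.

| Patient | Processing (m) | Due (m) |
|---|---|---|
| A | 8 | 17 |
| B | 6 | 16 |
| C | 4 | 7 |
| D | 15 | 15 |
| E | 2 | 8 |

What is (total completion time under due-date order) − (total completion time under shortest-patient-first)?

EDD (increasing due date): C E D B A.
C: 0→4
E: 4→6
D: 6→21
B: 21→27
A: 27→35
Sum = 4+6+21+27+35 = 93.
SPT (increasing processing time): E C B A D.
E: 0→2
C: 2→6
B: 6→12
A: 12→20
D: 20→35
Sum = 2+6+12+20+35 = 75.
Difference = 93 − 75 = 18.

18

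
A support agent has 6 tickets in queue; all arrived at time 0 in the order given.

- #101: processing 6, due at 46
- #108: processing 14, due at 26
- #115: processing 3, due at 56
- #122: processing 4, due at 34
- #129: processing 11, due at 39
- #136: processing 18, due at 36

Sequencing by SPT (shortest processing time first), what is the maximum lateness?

20

SPT (increasing processing time): #115 #122 #101 #129 #108 #136.
#115: 0→3, due 56, lateness -53
#122: 3→7, due 34, lateness -27
#101: 7→13, due 46, lateness -33
#129: 13→24, due 39, lateness -15
#108: 24→38, due 26, lateness 12
#136: 38→56, due 36, lateness 20
Maximum = 20.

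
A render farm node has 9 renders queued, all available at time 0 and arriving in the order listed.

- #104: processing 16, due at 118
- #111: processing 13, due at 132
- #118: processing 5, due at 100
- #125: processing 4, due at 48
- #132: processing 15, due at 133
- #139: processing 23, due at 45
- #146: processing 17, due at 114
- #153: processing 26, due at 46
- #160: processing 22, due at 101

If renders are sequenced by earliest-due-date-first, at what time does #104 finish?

EDD (increasing due date): #139 #153 #125 #118 #160 #146 #104 #111 #132.
#139: 0→23
#153: 23→49
#125: 49→53
#118: 53→58
#160: 58→80
#146: 80→97
#104: 97→113

113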